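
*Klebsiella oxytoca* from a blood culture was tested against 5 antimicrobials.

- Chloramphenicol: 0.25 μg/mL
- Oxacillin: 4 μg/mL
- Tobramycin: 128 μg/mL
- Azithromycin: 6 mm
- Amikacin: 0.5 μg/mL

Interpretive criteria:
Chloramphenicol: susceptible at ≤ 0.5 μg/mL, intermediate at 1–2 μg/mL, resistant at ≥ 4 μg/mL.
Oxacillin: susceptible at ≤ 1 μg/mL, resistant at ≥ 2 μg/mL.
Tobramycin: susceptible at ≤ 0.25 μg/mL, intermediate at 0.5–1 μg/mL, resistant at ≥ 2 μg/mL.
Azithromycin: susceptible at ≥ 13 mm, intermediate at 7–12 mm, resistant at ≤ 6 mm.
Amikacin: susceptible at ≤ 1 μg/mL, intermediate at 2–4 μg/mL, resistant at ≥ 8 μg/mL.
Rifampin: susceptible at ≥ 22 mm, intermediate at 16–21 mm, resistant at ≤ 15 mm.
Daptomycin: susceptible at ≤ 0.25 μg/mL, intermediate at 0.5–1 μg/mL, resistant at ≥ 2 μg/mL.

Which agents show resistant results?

Chloramphenicol: 0.25 μg/mL is ≤ 0.5 μg/mL — Susceptible
Oxacillin (4 μg/mL) ≥ 2 μg/mL — R
Tobramycin (128 μg/mL) ≥ 2 μg/mL → resistant
Azithromycin (6 mm) ≤ 6 mm → resistant
Amikacin (0.5 μg/mL) ≤ 1 μg/mL — S

oxacillin, tobramycin, azithromycin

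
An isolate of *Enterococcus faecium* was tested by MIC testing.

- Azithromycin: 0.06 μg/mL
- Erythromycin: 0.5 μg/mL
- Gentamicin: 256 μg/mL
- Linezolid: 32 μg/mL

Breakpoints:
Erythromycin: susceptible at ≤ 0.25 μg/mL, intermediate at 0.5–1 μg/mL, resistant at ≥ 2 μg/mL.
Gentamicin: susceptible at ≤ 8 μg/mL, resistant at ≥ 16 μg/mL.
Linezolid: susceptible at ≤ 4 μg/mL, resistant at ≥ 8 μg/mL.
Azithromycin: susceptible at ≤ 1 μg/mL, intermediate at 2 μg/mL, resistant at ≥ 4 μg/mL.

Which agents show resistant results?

gentamicin, linezolid

Azithromycin (0.06 μg/mL) ≤ 1 μg/mL ⇒ susceptible
Erythromycin (0.5 μg/mL) in 0.5–1 μg/mL ⇒ Intermediate
Gentamicin (256 μg/mL) ≥ 16 μg/mL ⇒ Resistant
Linezolid: 32 μg/mL is ≥ 8 μg/mL ⇒ R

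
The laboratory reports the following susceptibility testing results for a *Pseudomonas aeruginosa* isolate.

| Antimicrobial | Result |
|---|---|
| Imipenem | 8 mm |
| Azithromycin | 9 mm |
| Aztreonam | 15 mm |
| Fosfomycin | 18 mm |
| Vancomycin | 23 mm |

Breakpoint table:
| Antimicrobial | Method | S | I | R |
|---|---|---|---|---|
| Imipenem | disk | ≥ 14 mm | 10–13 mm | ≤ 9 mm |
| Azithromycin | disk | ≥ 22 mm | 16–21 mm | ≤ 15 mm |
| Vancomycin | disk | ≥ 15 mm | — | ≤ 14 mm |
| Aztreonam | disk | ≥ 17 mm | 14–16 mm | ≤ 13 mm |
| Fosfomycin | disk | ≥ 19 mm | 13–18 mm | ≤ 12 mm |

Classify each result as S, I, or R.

Imipenem (8 mm) ≤ 9 mm — R
Azithromycin: 9 mm is ≤ 15 mm ⇒ R
Aztreonam 15 mm: in 14–16 mm ⇒ intermediate
Fosfomycin (18 mm) in 13–18 mm — I
Vancomycin 23 mm: ≥ 15 mm ⇒ S

R, R, I, I, S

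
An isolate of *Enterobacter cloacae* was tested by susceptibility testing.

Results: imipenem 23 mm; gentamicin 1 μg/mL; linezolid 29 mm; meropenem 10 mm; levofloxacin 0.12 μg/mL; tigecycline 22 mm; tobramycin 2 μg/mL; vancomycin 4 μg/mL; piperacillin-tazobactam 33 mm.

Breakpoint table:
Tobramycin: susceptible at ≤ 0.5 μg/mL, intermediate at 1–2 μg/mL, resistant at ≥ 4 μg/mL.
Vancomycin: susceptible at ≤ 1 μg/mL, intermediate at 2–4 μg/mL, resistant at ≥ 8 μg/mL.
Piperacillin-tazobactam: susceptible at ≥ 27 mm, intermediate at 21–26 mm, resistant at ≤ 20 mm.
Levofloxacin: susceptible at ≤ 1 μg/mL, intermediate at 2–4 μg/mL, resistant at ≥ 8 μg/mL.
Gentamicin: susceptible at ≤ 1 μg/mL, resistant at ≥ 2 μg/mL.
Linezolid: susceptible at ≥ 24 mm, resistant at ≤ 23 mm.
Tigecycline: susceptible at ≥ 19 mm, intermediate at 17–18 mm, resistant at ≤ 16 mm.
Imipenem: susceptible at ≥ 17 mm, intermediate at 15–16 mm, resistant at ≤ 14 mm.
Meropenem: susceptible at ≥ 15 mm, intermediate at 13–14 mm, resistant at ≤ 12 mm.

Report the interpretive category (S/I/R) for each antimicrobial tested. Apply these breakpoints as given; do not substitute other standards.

Imipenem: 23 mm is ≥ 17 mm → susceptible
Gentamicin 1 μg/mL: ≤ 1 μg/mL ⇒ S
Linezolid: 29 mm is ≥ 24 mm → susceptible
Meropenem: 10 mm is ≤ 12 mm ⇒ Resistant
Levofloxacin (0.12 μg/mL) ≤ 1 μg/mL → susceptible
Tigecycline (22 mm) ≥ 19 mm → S
Tobramycin: 2 μg/mL is in 1–2 μg/mL ⇒ Intermediate
Vancomycin 4 μg/mL: in 2–4 μg/mL — Intermediate
Piperacillin-tazobactam: 33 mm is ≥ 27 mm — S

S, S, S, R, S, S, I, I, S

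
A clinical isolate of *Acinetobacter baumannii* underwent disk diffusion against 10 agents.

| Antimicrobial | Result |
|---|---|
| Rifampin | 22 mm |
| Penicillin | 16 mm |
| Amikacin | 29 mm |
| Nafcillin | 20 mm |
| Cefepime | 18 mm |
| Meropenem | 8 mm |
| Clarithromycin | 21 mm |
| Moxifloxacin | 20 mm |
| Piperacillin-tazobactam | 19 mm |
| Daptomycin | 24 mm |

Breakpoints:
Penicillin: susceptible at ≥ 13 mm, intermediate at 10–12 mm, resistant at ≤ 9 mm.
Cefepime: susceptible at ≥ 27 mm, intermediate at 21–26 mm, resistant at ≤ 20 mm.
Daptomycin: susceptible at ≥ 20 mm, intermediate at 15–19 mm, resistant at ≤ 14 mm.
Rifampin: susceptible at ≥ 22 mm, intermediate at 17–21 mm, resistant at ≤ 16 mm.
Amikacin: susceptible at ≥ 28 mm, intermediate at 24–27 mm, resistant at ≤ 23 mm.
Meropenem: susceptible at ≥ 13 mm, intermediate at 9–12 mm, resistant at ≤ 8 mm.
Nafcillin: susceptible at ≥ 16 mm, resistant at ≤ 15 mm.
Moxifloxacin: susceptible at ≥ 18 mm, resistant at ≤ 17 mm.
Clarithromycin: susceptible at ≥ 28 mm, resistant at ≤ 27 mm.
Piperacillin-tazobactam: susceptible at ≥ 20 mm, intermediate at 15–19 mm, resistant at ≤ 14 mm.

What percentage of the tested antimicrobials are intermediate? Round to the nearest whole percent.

Rifampin: 22 mm is ≥ 22 mm → susceptible
Penicillin (16 mm) ≥ 13 mm → S
Amikacin (29 mm) ≥ 28 mm ⇒ susceptible
Nafcillin (20 mm) ≥ 16 mm — Susceptible
Cefepime (18 mm) ≤ 20 mm — resistant
Meropenem 8 mm: ≤ 8 mm ⇒ R
Clarithromycin (21 mm) ≤ 27 mm — resistant
Moxifloxacin (20 mm) ≥ 18 mm ⇒ S
Piperacillin-tazobactam 19 mm: in 15–19 mm → Intermediate
Daptomycin: 24 mm is ≥ 20 mm → S
Intermediate: 1/10

10%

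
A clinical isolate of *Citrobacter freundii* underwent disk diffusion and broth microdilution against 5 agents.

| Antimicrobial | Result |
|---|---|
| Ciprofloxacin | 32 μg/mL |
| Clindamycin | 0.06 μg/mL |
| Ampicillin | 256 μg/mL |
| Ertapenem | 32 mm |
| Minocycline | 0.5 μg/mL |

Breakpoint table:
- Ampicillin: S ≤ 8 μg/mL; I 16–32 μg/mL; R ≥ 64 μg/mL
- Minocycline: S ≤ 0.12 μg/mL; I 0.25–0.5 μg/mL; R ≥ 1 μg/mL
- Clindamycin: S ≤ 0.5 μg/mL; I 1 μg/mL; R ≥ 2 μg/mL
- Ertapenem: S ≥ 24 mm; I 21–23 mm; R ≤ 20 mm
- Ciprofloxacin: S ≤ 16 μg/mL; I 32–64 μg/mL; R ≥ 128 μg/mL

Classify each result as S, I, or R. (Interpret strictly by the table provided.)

Ciprofloxacin 32 μg/mL: in 32–64 μg/mL → I
Clindamycin (0.06 μg/mL) ≤ 0.5 μg/mL — S
Ampicillin: 256 μg/mL is ≥ 64 μg/mL — Resistant
Ertapenem: 32 mm is ≥ 24 mm — S
Minocycline 0.5 μg/mL: in 0.25–0.5 μg/mL ⇒ intermediate

I, S, R, S, I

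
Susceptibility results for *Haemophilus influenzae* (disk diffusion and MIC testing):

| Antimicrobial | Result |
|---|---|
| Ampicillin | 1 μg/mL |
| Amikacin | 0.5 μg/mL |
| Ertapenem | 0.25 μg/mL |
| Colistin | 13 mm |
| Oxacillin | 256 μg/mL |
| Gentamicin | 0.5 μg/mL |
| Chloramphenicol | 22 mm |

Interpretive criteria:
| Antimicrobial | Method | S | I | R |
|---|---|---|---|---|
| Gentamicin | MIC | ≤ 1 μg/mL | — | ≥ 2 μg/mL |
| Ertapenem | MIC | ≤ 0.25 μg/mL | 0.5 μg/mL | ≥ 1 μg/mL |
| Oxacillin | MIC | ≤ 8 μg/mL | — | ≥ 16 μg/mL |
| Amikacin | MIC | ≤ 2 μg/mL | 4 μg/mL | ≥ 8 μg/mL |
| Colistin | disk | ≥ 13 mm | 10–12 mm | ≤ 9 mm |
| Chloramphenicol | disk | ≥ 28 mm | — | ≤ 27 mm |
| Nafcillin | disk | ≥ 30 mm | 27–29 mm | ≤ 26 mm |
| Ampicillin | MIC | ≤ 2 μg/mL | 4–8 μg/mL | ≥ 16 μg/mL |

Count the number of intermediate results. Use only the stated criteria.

Ampicillin: 1 μg/mL is ≤ 2 μg/mL — susceptible
Amikacin (0.5 μg/mL) ≤ 2 μg/mL → S
Ertapenem 0.25 μg/mL: ≤ 0.25 μg/mL → susceptible
Colistin (13 mm) ≥ 13 mm — susceptible
Oxacillin 256 μg/mL: ≥ 16 μg/mL ⇒ Resistant
Gentamicin (0.5 μg/mL) ≤ 1 μg/mL → Susceptible
Chloramphenicol (22 mm) ≤ 27 mm → resistant
Intermediate: 0

0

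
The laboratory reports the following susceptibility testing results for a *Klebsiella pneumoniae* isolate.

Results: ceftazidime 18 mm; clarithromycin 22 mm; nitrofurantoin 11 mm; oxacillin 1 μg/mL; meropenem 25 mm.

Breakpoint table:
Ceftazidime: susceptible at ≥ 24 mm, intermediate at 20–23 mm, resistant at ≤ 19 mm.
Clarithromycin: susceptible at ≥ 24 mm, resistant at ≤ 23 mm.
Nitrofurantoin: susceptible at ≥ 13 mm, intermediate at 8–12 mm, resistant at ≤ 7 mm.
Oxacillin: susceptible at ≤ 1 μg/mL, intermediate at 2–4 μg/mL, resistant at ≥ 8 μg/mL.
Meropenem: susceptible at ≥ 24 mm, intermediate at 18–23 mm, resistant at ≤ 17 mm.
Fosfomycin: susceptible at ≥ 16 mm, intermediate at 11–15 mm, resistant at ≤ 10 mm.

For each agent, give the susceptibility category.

Ceftazidime (18 mm) ≤ 19 mm ⇒ resistant
Clarithromycin: 22 mm is ≤ 23 mm → resistant
Nitrofurantoin: 11 mm is in 8–12 mm → intermediate
Oxacillin: 1 μg/mL is ≤ 1 μg/mL — Susceptible
Meropenem: 25 mm is ≥ 24 mm ⇒ susceptible

R, R, I, S, S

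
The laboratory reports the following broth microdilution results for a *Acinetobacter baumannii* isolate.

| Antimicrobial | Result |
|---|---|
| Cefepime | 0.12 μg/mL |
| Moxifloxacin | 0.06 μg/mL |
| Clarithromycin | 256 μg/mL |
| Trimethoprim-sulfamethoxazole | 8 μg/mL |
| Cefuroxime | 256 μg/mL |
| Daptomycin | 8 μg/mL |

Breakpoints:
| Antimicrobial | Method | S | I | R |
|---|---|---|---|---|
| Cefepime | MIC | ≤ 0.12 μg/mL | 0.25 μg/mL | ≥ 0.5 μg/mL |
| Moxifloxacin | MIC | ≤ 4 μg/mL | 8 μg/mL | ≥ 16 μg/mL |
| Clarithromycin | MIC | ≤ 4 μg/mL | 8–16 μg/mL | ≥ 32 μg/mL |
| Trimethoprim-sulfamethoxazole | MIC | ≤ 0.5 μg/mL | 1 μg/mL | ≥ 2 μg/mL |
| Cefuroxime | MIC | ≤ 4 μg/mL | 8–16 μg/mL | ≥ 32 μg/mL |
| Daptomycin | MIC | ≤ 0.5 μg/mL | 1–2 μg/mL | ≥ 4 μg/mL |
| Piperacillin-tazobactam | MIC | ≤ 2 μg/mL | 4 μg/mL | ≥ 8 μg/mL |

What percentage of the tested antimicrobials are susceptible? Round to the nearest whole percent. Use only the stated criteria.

33%

Cefepime: 0.12 μg/mL is ≤ 0.12 μg/mL ⇒ susceptible
Moxifloxacin (0.06 μg/mL) ≤ 4 μg/mL → Susceptible
Clarithromycin: 256 μg/mL is ≥ 32 μg/mL ⇒ Resistant
Trimethoprim-sulfamethoxazole 8 μg/mL: ≥ 2 μg/mL ⇒ resistant
Cefuroxime (256 μg/mL) ≥ 32 μg/mL ⇒ resistant
Daptomycin 8 μg/mL: ≥ 4 μg/mL — R
Susceptible: 2/6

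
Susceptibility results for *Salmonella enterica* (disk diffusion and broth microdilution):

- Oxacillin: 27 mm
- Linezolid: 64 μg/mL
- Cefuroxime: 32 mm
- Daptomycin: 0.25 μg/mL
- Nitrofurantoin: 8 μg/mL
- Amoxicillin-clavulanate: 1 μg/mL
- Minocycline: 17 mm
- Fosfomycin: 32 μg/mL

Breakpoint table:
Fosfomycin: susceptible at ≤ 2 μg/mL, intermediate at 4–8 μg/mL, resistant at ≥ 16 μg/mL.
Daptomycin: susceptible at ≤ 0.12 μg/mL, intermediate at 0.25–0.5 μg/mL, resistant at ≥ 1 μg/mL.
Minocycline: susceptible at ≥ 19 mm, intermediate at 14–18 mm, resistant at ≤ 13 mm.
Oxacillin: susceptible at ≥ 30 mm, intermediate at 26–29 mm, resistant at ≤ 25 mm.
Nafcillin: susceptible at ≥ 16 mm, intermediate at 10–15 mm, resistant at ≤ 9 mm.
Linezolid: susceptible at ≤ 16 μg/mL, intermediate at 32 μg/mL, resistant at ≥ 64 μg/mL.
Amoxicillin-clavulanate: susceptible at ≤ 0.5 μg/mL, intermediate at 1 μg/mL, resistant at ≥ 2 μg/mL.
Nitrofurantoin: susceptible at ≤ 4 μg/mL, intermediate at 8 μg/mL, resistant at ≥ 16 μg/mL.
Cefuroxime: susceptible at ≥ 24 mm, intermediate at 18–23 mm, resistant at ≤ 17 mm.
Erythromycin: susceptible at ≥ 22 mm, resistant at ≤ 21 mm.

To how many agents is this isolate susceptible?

1

Oxacillin 27 mm: in 26–29 mm → Intermediate
Linezolid (64 μg/mL) ≥ 64 μg/mL — R
Cefuroxime (32 mm) ≥ 24 mm ⇒ Susceptible
Daptomycin (0.25 μg/mL) in 0.25–0.5 μg/mL ⇒ I
Nitrofurantoin 8 μg/mL: = 8 μg/mL ⇒ intermediate
Amoxicillin-clavulanate (1 μg/mL) = 1 μg/mL — Intermediate
Minocycline: 17 mm is in 14–18 mm — intermediate
Fosfomycin 32 μg/mL: ≥ 16 μg/mL — Resistant
Susceptible: 1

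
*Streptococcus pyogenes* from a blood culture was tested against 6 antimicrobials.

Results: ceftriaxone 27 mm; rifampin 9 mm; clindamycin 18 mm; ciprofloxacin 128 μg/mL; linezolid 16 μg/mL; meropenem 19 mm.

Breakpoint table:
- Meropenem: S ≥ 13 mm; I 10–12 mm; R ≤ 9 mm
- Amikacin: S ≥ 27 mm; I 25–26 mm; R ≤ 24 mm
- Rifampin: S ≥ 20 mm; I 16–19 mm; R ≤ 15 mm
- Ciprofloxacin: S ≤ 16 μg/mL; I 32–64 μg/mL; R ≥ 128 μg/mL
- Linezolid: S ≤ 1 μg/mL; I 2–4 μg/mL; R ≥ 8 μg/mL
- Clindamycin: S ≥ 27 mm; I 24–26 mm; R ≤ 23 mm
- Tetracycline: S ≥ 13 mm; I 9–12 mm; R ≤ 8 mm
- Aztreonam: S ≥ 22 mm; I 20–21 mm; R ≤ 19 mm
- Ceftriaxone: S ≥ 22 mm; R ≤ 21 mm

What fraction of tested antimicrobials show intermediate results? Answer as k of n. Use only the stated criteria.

Ceftriaxone: 27 mm is ≥ 22 mm ⇒ S
Rifampin: 9 mm is ≤ 15 mm — resistant
Clindamycin: 18 mm is ≤ 23 mm → R
Ciprofloxacin 128 μg/mL: ≥ 128 μg/mL ⇒ R
Linezolid: 16 μg/mL is ≥ 8 μg/mL → R
Meropenem 19 mm: ≥ 13 mm → S
Intermediate: 0/6

0 of 6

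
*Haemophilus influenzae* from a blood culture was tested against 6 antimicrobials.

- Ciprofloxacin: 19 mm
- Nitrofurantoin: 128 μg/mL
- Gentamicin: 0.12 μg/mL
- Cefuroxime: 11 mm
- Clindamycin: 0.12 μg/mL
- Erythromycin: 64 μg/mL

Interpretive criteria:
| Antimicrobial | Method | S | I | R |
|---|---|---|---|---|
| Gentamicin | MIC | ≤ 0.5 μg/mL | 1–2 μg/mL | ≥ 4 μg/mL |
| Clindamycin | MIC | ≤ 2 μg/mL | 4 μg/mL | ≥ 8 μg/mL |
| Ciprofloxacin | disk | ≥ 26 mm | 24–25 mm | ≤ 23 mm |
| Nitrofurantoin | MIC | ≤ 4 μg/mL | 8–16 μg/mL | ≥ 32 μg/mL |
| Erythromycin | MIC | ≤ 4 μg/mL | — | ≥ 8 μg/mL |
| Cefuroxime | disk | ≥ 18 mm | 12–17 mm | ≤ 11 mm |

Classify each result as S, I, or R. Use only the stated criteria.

R, R, S, R, S, R

Ciprofloxacin (19 mm) ≤ 23 mm — R
Nitrofurantoin (128 μg/mL) ≥ 32 μg/mL ⇒ R
Gentamicin: 0.12 μg/mL is ≤ 0.5 μg/mL ⇒ susceptible
Cefuroxime: 11 mm is ≤ 11 mm — R
Clindamycin: 0.12 μg/mL is ≤ 2 μg/mL — susceptible
Erythromycin: 64 μg/mL is ≥ 8 μg/mL ⇒ R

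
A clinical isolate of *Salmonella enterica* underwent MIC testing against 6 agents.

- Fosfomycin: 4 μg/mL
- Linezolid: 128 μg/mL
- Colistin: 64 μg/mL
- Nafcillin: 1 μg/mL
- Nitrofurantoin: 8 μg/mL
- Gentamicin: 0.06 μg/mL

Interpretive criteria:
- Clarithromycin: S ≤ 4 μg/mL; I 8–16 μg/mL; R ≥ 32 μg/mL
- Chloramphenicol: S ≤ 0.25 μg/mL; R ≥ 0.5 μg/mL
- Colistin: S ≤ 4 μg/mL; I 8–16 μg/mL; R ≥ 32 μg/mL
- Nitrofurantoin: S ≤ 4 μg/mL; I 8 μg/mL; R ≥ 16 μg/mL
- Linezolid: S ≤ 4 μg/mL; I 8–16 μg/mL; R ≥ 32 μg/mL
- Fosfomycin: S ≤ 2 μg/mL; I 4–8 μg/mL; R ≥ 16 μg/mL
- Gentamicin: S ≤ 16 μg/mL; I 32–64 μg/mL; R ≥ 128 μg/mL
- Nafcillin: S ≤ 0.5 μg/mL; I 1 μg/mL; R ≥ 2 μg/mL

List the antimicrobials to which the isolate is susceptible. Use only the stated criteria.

gentamicin

Fosfomycin (4 μg/mL) in 4–8 μg/mL — Intermediate
Linezolid (128 μg/mL) ≥ 32 μg/mL ⇒ R
Colistin: 64 μg/mL is ≥ 32 μg/mL → Resistant
Nafcillin 1 μg/mL: = 1 μg/mL — Intermediate
Nitrofurantoin: 8 μg/mL is = 8 μg/mL — I
Gentamicin: 0.06 μg/mL is ≤ 16 μg/mL → susceptible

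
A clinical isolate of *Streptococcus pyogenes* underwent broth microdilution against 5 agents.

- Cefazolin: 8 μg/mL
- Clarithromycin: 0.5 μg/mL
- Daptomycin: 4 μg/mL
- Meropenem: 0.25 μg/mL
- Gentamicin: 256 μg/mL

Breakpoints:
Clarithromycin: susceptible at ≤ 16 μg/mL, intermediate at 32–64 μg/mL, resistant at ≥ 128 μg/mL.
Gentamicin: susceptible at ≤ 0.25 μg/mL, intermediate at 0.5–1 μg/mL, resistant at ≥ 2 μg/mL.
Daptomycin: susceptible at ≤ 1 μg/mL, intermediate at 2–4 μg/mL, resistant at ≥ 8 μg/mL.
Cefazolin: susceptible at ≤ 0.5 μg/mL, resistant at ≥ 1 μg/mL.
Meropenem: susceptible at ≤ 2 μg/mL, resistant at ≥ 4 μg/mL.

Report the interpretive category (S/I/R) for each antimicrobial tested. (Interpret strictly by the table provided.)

Cefazolin 8 μg/mL: ≥ 1 μg/mL → Resistant
Clarithromycin (0.5 μg/mL) ≤ 16 μg/mL ⇒ susceptible
Daptomycin: 4 μg/mL is in 2–4 μg/mL — Intermediate
Meropenem 0.25 μg/mL: ≤ 2 μg/mL ⇒ susceptible
Gentamicin (256 μg/mL) ≥ 2 μg/mL — resistant

R, S, I, S, R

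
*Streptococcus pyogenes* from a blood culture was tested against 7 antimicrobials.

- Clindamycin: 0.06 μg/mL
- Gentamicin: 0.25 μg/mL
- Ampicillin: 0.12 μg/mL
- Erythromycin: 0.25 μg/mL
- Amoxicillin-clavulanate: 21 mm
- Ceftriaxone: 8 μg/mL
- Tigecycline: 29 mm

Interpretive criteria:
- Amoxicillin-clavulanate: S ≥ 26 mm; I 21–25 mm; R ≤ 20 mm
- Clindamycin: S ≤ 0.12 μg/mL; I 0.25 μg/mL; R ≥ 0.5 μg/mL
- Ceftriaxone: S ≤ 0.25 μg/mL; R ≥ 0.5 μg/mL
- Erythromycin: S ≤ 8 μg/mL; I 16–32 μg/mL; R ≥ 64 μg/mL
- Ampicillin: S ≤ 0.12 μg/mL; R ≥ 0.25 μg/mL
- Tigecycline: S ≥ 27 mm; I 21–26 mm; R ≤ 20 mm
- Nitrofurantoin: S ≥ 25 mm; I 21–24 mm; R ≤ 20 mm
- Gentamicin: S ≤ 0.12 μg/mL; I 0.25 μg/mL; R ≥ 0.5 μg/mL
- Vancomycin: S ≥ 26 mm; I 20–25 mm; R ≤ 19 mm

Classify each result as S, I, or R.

Clindamycin 0.06 μg/mL: ≤ 0.12 μg/mL ⇒ S
Gentamicin: 0.25 μg/mL is = 0.25 μg/mL ⇒ I
Ampicillin 0.12 μg/mL: ≤ 0.12 μg/mL ⇒ S
Erythromycin 0.25 μg/mL: ≤ 8 μg/mL → Susceptible
Amoxicillin-clavulanate (21 mm) in 21–25 mm → intermediate
Ceftriaxone: 8 μg/mL is ≥ 0.5 μg/mL → R
Tigecycline: 29 mm is ≥ 27 mm — susceptible

S, I, S, S, I, R, S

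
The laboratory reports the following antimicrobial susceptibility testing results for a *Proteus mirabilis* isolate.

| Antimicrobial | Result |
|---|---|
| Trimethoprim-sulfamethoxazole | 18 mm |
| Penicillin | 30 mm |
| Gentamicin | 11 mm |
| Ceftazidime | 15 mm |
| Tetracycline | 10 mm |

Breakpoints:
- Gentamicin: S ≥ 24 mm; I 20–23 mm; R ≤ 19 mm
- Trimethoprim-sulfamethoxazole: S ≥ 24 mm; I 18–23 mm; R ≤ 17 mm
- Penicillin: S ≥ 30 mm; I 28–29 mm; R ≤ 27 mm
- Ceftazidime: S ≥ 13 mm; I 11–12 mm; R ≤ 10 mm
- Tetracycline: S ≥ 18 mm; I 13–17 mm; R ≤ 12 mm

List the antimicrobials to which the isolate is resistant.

gentamicin, tetracycline

Trimethoprim-sulfamethoxazole 18 mm: in 18–23 mm → Intermediate
Penicillin 30 mm: ≥ 30 mm → Susceptible
Gentamicin (11 mm) ≤ 19 mm → R
Ceftazidime (15 mm) ≥ 13 mm — Susceptible
Tetracycline 10 mm: ≤ 12 mm → resistant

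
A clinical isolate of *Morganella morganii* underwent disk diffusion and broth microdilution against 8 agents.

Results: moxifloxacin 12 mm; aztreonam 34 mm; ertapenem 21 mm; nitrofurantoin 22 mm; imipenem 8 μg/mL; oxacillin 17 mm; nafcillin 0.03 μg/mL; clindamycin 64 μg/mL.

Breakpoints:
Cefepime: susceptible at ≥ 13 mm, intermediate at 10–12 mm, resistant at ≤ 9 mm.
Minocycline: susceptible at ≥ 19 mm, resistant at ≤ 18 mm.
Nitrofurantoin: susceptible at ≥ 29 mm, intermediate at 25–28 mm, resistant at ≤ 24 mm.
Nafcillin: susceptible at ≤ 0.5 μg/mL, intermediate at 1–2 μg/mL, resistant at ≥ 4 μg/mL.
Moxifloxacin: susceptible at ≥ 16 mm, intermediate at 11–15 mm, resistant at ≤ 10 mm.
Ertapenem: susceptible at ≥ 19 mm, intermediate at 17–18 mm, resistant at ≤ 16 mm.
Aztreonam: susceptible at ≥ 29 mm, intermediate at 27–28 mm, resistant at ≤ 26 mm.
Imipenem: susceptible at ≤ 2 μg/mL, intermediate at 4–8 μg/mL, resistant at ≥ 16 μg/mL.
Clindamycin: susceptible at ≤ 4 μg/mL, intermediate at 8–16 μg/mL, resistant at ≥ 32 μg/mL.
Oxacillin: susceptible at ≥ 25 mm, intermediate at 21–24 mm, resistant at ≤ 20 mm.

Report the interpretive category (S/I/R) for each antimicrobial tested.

Moxifloxacin 12 mm: in 11–15 mm → intermediate
Aztreonam (34 mm) ≥ 29 mm — susceptible
Ertapenem 21 mm: ≥ 19 mm — susceptible
Nitrofurantoin (22 mm) ≤ 24 mm — resistant
Imipenem: 8 μg/mL is in 4–8 μg/mL — I
Oxacillin 17 mm: ≤ 20 mm ⇒ Resistant
Nafcillin: 0.03 μg/mL is ≤ 0.5 μg/mL ⇒ susceptible
Clindamycin (64 μg/mL) ≥ 32 μg/mL — R

I, S, S, R, I, R, S, R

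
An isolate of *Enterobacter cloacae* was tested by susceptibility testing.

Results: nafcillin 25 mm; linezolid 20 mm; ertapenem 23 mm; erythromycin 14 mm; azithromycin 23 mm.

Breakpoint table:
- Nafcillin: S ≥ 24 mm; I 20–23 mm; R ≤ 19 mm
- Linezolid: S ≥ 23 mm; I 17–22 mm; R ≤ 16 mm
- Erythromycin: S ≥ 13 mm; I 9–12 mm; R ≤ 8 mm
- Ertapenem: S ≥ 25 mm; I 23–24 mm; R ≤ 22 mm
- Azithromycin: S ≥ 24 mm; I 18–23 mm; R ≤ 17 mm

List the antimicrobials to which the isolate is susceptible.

Nafcillin: 25 mm is ≥ 24 mm ⇒ susceptible
Linezolid 20 mm: in 17–22 mm → Intermediate
Ertapenem 23 mm: in 23–24 mm — intermediate
Erythromycin (14 mm) ≥ 13 mm → susceptible
Azithromycin: 23 mm is in 18–23 mm ⇒ Intermediate

nafcillin, erythromycin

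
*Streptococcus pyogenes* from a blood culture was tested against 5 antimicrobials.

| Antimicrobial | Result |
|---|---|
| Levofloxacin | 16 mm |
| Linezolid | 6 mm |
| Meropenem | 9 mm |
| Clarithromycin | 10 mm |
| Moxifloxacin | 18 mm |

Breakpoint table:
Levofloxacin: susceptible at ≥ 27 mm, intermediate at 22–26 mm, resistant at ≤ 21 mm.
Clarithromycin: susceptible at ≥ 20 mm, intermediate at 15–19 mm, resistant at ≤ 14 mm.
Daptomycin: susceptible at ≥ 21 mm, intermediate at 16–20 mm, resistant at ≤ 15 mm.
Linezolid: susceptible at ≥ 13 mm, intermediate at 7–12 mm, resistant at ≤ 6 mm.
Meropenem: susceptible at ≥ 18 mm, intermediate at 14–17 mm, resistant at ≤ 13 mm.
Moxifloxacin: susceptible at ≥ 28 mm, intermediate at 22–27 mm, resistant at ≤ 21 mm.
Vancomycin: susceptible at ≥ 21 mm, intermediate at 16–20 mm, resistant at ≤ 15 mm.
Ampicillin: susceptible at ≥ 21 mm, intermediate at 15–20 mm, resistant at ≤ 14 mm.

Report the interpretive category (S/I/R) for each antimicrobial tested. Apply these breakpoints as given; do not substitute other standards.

R, R, R, R, R

Levofloxacin: 16 mm is ≤ 21 mm — R
Linezolid (6 mm) ≤ 6 mm ⇒ resistant
Meropenem: 9 mm is ≤ 13 mm ⇒ resistant
Clarithromycin 10 mm: ≤ 14 mm — Resistant
Moxifloxacin: 18 mm is ≤ 21 mm ⇒ Resistant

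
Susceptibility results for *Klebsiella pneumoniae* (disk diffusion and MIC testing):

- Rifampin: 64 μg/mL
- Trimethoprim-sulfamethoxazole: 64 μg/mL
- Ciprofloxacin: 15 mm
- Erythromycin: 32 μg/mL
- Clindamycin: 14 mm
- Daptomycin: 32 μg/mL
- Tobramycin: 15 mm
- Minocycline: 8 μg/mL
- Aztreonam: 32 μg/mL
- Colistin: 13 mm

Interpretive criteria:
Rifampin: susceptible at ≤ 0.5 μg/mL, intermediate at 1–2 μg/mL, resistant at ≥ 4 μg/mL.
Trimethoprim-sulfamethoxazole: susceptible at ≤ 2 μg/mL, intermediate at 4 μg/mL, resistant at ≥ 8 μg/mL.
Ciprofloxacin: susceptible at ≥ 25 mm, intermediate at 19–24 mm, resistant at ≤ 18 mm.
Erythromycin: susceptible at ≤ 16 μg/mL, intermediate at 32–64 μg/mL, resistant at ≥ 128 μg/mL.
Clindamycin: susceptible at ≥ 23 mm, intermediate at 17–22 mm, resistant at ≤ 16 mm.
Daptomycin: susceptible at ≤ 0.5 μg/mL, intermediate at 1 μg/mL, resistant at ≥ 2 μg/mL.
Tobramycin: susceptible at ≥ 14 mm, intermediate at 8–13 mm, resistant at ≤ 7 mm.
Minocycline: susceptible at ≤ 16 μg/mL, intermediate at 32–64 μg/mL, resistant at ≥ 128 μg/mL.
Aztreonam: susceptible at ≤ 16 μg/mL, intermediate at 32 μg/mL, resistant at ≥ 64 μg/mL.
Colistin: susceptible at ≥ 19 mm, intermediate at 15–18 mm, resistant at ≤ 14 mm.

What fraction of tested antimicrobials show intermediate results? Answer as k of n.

2 of 10

Rifampin 64 μg/mL: ≥ 4 μg/mL → Resistant
Trimethoprim-sulfamethoxazole (64 μg/mL) ≥ 8 μg/mL → R
Ciprofloxacin 15 mm: ≤ 18 mm → resistant
Erythromycin 32 μg/mL: in 32–64 μg/mL — intermediate
Clindamycin 14 mm: ≤ 16 mm ⇒ resistant
Daptomycin (32 μg/mL) ≥ 2 μg/mL — R
Tobramycin 15 mm: ≥ 14 mm → S
Minocycline: 8 μg/mL is ≤ 16 μg/mL — Susceptible
Aztreonam 32 μg/mL: = 32 μg/mL ⇒ I
Colistin: 13 mm is ≤ 14 mm → resistant
Intermediate: 2/10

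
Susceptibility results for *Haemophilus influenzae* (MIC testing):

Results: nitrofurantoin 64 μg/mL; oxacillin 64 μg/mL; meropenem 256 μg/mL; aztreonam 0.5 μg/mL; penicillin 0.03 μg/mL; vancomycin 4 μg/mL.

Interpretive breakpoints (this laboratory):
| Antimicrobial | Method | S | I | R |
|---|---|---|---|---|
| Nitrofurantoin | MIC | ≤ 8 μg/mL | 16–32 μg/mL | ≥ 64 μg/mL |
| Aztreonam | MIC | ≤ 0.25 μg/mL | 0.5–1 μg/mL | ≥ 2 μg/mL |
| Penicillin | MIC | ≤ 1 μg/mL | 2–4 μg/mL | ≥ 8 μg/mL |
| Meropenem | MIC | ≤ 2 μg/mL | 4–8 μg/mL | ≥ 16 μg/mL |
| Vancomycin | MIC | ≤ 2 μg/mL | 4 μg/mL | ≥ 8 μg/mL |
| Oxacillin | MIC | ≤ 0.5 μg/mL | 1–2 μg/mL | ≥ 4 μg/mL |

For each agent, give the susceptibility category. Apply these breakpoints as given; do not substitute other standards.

Nitrofurantoin: 64 μg/mL is ≥ 64 μg/mL — R
Oxacillin 64 μg/mL: ≥ 4 μg/mL → resistant
Meropenem: 256 μg/mL is ≥ 16 μg/mL → Resistant
Aztreonam (0.5 μg/mL) in 0.5–1 μg/mL ⇒ intermediate
Penicillin: 0.03 μg/mL is ≤ 1 μg/mL ⇒ Susceptible
Vancomycin (4 μg/mL) = 4 μg/mL — I

R, R, R, I, S, I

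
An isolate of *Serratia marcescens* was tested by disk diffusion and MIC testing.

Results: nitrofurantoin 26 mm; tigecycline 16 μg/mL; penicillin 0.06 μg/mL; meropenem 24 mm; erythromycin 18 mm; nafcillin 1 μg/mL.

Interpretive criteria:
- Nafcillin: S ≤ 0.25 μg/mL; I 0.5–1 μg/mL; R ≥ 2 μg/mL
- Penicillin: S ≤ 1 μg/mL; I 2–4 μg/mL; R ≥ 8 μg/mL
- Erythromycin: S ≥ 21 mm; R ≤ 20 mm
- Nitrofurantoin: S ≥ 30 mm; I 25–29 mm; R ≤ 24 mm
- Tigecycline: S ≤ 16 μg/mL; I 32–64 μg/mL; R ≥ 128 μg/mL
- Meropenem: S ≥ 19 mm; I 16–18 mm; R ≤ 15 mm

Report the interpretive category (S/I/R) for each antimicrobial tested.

Nitrofurantoin (26 mm) in 25–29 mm ⇒ I
Tigecycline 16 μg/mL: ≤ 16 μg/mL ⇒ Susceptible
Penicillin 0.06 μg/mL: ≤ 1 μg/mL — Susceptible
Meropenem 24 mm: ≥ 19 mm → S
Erythromycin (18 mm) ≤ 20 mm ⇒ R
Nafcillin: 1 μg/mL is in 0.5–1 μg/mL ⇒ I

I, S, S, S, R, I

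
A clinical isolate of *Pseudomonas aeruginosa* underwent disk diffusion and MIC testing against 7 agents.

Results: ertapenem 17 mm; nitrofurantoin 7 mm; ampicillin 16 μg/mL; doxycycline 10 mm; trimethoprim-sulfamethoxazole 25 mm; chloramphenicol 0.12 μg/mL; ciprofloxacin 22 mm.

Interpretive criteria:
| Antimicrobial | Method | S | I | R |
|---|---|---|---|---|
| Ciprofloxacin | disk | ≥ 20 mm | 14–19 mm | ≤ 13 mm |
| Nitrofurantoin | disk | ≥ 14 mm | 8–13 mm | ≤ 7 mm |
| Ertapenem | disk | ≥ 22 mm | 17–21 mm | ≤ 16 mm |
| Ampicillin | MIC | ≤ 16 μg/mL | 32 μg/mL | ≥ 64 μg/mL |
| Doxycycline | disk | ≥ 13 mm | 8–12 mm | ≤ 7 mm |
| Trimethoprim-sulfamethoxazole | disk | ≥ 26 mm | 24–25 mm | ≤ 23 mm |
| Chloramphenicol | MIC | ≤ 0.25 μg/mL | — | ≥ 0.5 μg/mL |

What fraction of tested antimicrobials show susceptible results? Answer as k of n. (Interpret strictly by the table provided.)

3 of 7

Ertapenem: 17 mm is in 17–21 mm ⇒ intermediate
Nitrofurantoin 7 mm: ≤ 7 mm → R
Ampicillin 16 μg/mL: ≤ 16 μg/mL — S
Doxycycline (10 mm) in 8–12 mm ⇒ intermediate
Trimethoprim-sulfamethoxazole: 25 mm is in 24–25 mm → intermediate
Chloramphenicol 0.12 μg/mL: ≤ 0.25 μg/mL → susceptible
Ciprofloxacin 22 mm: ≥ 20 mm ⇒ S
Susceptible: 3/7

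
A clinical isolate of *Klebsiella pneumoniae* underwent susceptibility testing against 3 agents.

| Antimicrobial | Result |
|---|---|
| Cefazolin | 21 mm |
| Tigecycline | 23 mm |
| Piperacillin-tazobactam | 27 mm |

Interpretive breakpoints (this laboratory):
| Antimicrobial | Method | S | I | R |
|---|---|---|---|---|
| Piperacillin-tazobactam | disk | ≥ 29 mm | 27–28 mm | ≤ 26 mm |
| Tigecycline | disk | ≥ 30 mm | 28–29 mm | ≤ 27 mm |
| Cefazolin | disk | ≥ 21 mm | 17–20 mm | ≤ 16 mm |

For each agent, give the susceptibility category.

Cefazolin (21 mm) ≥ 21 mm ⇒ S
Tigecycline (23 mm) ≤ 27 mm → resistant
Piperacillin-tazobactam 27 mm: in 27–28 mm ⇒ intermediate

S, R, I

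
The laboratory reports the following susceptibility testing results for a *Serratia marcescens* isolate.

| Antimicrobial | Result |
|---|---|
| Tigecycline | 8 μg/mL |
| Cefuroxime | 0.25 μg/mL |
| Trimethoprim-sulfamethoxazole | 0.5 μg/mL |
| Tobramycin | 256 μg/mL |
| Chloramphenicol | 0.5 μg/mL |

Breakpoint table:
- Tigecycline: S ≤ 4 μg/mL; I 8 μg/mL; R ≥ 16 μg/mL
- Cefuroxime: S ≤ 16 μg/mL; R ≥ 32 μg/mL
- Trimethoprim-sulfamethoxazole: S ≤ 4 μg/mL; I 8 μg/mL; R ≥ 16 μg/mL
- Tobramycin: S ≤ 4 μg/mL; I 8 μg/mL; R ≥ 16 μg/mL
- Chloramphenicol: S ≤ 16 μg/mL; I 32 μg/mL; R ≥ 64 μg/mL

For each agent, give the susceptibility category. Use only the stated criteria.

Tigecycline: 8 μg/mL is = 8 μg/mL → Intermediate
Cefuroxime (0.25 μg/mL) ≤ 16 μg/mL → susceptible
Trimethoprim-sulfamethoxazole 0.5 μg/mL: ≤ 4 μg/mL → susceptible
Tobramycin (256 μg/mL) ≥ 16 μg/mL → R
Chloramphenicol (0.5 μg/mL) ≤ 16 μg/mL — S

I, S, S, R, S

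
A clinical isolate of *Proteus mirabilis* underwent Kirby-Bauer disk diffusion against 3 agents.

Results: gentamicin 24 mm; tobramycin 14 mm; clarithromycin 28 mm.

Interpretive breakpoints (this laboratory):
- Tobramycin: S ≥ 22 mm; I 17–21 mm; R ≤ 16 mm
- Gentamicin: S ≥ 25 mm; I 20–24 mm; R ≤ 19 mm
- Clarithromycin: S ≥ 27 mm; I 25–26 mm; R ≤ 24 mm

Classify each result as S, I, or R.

I, R, S

Gentamicin 24 mm: in 20–24 mm → Intermediate
Tobramycin: 14 mm is ≤ 16 mm ⇒ Resistant
Clarithromycin (28 mm) ≥ 27 mm → susceptible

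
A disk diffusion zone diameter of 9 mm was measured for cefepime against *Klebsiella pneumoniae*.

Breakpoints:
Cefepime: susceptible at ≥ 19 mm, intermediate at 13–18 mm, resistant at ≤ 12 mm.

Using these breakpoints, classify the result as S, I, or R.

R

Cefepime (9 mm) ≤ 12 mm — resistant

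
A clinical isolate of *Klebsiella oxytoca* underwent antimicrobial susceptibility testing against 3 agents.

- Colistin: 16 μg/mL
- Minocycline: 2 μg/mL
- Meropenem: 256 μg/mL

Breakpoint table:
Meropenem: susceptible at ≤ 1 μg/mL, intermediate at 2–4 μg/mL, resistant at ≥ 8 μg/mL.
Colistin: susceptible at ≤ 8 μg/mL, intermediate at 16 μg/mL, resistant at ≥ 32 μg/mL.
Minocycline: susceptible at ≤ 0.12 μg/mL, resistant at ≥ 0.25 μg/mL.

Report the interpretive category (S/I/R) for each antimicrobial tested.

Colistin: 16 μg/mL is = 16 μg/mL ⇒ I
Minocycline: 2 μg/mL is ≥ 0.25 μg/mL — resistant
Meropenem 256 μg/mL: ≥ 8 μg/mL ⇒ Resistant

I, R, R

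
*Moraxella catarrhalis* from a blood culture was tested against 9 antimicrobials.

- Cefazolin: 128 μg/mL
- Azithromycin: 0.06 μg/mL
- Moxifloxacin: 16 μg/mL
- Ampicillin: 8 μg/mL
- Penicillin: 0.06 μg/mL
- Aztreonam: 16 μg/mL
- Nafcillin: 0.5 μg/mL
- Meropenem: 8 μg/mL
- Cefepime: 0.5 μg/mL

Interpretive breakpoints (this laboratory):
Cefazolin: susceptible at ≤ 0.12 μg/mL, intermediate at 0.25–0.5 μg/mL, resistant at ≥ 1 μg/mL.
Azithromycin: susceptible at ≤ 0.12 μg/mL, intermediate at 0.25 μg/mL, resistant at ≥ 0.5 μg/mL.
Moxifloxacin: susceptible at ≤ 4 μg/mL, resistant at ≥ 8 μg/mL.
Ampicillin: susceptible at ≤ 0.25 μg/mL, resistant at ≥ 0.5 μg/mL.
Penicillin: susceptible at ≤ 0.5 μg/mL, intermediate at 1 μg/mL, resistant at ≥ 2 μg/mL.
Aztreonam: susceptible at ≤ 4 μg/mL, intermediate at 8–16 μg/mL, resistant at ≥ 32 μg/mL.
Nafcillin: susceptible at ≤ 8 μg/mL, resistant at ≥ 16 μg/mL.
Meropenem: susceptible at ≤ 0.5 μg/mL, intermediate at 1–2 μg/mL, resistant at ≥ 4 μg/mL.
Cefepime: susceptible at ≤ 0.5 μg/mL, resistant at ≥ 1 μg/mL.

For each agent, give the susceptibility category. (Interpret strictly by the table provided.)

R, S, R, R, S, I, S, R, S

Cefazolin: 128 μg/mL is ≥ 1 μg/mL — R
Azithromycin 0.06 μg/mL: ≤ 0.12 μg/mL ⇒ S
Moxifloxacin (16 μg/mL) ≥ 8 μg/mL → R
Ampicillin: 8 μg/mL is ≥ 0.5 μg/mL — Resistant
Penicillin: 0.06 μg/mL is ≤ 0.5 μg/mL ⇒ S
Aztreonam 16 μg/mL: in 8–16 μg/mL → I
Nafcillin (0.5 μg/mL) ≤ 8 μg/mL → susceptible
Meropenem 8 μg/mL: ≥ 4 μg/mL — resistant
Cefepime: 0.5 μg/mL is ≤ 0.5 μg/mL → S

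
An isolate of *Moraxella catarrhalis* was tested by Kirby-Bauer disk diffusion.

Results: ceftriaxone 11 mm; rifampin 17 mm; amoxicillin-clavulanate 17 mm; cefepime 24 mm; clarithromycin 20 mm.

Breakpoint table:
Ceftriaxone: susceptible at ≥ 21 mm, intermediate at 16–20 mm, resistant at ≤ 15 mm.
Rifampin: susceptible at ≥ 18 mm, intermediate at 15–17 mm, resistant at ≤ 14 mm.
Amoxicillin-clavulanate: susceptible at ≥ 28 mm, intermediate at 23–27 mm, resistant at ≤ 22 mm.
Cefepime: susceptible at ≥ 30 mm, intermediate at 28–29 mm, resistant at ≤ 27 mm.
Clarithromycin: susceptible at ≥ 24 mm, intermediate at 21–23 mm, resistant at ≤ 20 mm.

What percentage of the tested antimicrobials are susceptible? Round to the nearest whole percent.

0%

Ceftriaxone 11 mm: ≤ 15 mm → Resistant
Rifampin: 17 mm is in 15–17 mm ⇒ intermediate
Amoxicillin-clavulanate: 17 mm is ≤ 22 mm → R
Cefepime (24 mm) ≤ 27 mm → R
Clarithromycin: 20 mm is ≤ 20 mm — R
Susceptible: 0/5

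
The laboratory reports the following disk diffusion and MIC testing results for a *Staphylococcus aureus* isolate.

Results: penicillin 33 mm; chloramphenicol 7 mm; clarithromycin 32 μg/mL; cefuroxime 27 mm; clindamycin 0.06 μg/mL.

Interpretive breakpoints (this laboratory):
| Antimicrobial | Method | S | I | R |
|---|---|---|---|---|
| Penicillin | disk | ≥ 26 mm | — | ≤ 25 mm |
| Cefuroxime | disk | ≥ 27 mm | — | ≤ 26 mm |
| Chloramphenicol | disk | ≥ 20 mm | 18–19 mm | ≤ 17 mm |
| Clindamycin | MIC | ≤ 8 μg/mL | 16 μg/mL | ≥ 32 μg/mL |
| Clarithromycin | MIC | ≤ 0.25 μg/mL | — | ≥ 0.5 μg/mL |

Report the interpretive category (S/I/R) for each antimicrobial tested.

S, R, R, S, S

Penicillin: 33 mm is ≥ 26 mm ⇒ S
Chloramphenicol (7 mm) ≤ 17 mm ⇒ resistant
Clarithromycin 32 μg/mL: ≥ 0.5 μg/mL ⇒ Resistant
Cefuroxime (27 mm) ≥ 27 mm — S
Clindamycin: 0.06 μg/mL is ≤ 8 μg/mL ⇒ susceptible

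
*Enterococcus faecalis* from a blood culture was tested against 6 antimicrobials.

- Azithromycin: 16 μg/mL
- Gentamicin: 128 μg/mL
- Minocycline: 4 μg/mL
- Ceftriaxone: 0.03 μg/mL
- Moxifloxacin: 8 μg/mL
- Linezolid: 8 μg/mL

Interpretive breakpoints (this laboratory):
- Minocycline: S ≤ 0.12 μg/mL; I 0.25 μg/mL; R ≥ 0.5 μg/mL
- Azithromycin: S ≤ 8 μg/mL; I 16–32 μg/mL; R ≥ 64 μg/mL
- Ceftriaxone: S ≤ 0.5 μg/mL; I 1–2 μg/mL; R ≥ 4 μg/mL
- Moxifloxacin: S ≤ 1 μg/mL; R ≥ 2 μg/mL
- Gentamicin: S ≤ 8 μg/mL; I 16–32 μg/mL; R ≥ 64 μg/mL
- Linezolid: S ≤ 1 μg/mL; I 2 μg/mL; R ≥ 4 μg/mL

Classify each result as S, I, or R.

Azithromycin (16 μg/mL) in 16–32 μg/mL — Intermediate
Gentamicin (128 μg/mL) ≥ 64 μg/mL — Resistant
Minocycline (4 μg/mL) ≥ 0.5 μg/mL ⇒ Resistant
Ceftriaxone: 0.03 μg/mL is ≤ 0.5 μg/mL → susceptible
Moxifloxacin (8 μg/mL) ≥ 2 μg/mL ⇒ Resistant
Linezolid 8 μg/mL: ≥ 4 μg/mL ⇒ resistant

I, R, R, S, R, R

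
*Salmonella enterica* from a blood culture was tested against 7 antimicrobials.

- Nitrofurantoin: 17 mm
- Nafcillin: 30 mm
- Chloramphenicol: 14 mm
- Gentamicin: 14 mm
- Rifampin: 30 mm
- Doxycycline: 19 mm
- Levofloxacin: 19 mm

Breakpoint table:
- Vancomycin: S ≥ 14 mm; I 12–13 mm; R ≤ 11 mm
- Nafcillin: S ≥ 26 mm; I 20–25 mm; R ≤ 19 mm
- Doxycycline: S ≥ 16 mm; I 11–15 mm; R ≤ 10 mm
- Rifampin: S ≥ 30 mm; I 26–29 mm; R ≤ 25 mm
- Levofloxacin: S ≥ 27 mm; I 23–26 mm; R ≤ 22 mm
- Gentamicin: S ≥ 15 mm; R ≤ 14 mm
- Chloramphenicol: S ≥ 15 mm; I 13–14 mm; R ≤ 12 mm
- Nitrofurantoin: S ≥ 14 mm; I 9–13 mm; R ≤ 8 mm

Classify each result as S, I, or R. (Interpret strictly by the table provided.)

Nitrofurantoin: 17 mm is ≥ 14 mm — S
Nafcillin 30 mm: ≥ 26 mm → susceptible
Chloramphenicol: 14 mm is in 13–14 mm — Intermediate
Gentamicin 14 mm: ≤ 14 mm ⇒ resistant
Rifampin 30 mm: ≥ 30 mm → Susceptible
Doxycycline (19 mm) ≥ 16 mm ⇒ Susceptible
Levofloxacin (19 mm) ≤ 22 mm → R

S, S, I, R, S, S, R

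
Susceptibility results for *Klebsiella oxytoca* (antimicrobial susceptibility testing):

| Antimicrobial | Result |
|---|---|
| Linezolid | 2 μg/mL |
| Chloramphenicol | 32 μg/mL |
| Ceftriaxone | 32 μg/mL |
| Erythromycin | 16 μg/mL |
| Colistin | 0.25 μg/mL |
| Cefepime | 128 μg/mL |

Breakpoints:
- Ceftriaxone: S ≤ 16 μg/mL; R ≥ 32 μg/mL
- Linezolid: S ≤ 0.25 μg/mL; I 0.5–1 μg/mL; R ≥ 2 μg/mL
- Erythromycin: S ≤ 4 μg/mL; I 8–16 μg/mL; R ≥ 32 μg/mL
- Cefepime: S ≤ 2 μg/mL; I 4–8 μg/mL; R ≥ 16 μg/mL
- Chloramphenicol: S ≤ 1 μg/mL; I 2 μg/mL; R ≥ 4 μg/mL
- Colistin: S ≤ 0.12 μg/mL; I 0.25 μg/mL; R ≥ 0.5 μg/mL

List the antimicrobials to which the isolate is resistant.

linezolid, chloramphenicol, ceftriaxone, cefepime

Linezolid 2 μg/mL: ≥ 2 μg/mL → R
Chloramphenicol: 32 μg/mL is ≥ 4 μg/mL ⇒ Resistant
Ceftriaxone: 32 μg/mL is ≥ 32 μg/mL — Resistant
Erythromycin 16 μg/mL: in 8–16 μg/mL ⇒ Intermediate
Colistin 0.25 μg/mL: = 0.25 μg/mL ⇒ intermediate
Cefepime (128 μg/mL) ≥ 16 μg/mL → resistant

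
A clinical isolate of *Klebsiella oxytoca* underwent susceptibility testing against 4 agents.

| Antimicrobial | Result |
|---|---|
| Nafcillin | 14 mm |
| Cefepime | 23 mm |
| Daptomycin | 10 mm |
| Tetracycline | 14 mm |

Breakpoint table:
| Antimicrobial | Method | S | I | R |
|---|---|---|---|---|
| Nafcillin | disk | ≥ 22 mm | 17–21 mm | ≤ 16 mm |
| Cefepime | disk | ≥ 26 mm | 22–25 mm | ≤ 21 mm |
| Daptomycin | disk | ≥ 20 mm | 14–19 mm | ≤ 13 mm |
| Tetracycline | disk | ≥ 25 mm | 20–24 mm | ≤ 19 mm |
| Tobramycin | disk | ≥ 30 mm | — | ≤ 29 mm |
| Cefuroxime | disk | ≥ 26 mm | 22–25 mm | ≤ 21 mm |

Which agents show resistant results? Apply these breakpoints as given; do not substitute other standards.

nafcillin, daptomycin, tetracycline

Nafcillin: 14 mm is ≤ 16 mm — R
Cefepime 23 mm: in 22–25 mm → I
Daptomycin (10 mm) ≤ 13 mm → Resistant
Tetracycline: 14 mm is ≤ 19 mm → resistant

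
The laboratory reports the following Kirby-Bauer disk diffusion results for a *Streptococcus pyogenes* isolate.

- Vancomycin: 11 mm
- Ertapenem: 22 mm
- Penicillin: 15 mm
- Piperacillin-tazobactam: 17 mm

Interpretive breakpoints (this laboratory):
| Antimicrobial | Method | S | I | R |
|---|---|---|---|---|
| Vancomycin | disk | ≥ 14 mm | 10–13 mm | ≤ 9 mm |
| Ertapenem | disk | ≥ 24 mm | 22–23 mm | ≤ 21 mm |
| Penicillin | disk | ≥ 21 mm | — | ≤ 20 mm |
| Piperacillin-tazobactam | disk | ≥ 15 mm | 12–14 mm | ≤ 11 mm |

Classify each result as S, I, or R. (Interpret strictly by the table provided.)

I, I, R, S

Vancomycin 11 mm: in 10–13 mm → Intermediate
Ertapenem: 22 mm is in 22–23 mm ⇒ I
Penicillin (15 mm) ≤ 20 mm — R
Piperacillin-tazobactam (17 mm) ≥ 15 mm — susceptible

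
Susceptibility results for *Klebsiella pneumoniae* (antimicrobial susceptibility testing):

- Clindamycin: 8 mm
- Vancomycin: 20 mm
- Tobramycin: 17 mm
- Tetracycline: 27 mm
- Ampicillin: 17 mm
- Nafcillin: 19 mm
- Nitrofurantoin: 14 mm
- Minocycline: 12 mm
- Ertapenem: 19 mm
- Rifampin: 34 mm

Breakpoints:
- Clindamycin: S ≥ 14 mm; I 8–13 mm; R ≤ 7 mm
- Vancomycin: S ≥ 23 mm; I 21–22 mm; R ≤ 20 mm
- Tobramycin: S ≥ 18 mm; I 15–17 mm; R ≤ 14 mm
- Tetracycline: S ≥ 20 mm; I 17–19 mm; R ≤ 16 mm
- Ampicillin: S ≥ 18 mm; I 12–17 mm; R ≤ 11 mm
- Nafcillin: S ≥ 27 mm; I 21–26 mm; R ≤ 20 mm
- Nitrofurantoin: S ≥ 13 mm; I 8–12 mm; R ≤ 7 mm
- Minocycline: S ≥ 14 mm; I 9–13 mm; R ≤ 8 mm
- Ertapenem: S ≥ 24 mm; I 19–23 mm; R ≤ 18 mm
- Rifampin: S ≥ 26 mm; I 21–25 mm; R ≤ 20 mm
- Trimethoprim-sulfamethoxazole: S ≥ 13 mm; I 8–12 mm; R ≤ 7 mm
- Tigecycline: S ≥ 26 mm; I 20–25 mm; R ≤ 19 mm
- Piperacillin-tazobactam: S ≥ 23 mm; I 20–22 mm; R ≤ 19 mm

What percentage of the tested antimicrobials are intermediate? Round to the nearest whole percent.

Clindamycin 8 mm: in 8–13 mm ⇒ Intermediate
Vancomycin (20 mm) ≤ 20 mm ⇒ Resistant
Tobramycin (17 mm) in 15–17 mm — I
Tetracycline: 27 mm is ≥ 20 mm — S
Ampicillin 17 mm: in 12–17 mm ⇒ Intermediate
Nafcillin 19 mm: ≤ 20 mm — resistant
Nitrofurantoin: 14 mm is ≥ 13 mm ⇒ S
Minocycline: 12 mm is in 9–13 mm — Intermediate
Ertapenem 19 mm: in 19–23 mm ⇒ Intermediate
Rifampin 34 mm: ≥ 26 mm ⇒ Susceptible
Intermediate: 5/10

50%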